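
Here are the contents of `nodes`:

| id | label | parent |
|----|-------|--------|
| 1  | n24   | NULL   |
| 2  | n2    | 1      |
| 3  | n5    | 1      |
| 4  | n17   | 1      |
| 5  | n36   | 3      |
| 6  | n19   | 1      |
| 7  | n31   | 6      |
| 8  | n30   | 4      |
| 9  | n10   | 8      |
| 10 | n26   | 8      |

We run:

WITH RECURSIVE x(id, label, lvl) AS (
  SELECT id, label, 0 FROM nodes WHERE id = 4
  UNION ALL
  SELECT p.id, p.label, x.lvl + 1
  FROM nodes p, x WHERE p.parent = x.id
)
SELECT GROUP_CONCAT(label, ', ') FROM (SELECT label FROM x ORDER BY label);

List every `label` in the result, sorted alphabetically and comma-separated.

Base: id=4 (n17) at lvl 0.
Iteration 1: rows with parent in {4} -> n30 (id 8, lvl 1).
Iteration 2: rows with parent in {8} -> n10 (id 9, lvl 2), n26 (id 10, lvl 2).
Iteration 3: no rows with parent in {9,10}; recursion stops.

n10, n17, n26, n30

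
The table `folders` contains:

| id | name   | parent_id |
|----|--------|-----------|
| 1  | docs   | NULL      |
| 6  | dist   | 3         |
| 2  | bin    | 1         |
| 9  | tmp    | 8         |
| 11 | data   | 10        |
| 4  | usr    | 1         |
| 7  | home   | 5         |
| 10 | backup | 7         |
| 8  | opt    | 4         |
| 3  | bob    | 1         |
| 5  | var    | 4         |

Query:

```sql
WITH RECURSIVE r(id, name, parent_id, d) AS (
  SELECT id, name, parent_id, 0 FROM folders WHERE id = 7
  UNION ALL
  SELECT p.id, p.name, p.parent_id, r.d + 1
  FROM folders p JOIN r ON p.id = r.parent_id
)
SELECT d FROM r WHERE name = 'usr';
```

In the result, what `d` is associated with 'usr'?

2

Base: id=7 (home), parent_id=5, d 0.
Iteration 1: join on id=5 -> var (id 5, parent_id=4, d 1).
Iteration 2: join on id=4 -> usr (id 4, parent_id=1, d 2).
Iteration 3: join on id=1 -> docs (id 1, parent_id=NULL, d 3).
Iteration 4: parent_id is NULL; no match; recursion stops.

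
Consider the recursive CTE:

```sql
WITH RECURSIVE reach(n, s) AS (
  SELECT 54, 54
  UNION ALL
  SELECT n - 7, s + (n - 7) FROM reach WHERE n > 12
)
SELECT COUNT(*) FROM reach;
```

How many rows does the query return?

Base: n=54, s=54.
Iteration 1: 54 > 12 holds -> n = 54 - 7 = 47, s = 54 + 47 = 101.
Iteration 2: 47 > 12 holds -> n = 47 - 7 = 40, s = 101 + 40 = 141.
Iteration 3: 40 > 12 holds -> n = 40 - 7 = 33, s = 141 + 33 = 174.
Iteration 4: 33 > 12 holds -> n = 33 - 7 = 26, s = 174 + 26 = 200.
Iteration 5: 26 > 12 holds -> n = 26 - 7 = 19, s = 200 + 19 = 219.
Iteration 6: 19 > 12 holds -> n = 19 - 7 = 12, s = 219 + 12 = 231.
Iteration 7: 12 > 12 fails; recursion stops.
Total rows emitted: 7.

7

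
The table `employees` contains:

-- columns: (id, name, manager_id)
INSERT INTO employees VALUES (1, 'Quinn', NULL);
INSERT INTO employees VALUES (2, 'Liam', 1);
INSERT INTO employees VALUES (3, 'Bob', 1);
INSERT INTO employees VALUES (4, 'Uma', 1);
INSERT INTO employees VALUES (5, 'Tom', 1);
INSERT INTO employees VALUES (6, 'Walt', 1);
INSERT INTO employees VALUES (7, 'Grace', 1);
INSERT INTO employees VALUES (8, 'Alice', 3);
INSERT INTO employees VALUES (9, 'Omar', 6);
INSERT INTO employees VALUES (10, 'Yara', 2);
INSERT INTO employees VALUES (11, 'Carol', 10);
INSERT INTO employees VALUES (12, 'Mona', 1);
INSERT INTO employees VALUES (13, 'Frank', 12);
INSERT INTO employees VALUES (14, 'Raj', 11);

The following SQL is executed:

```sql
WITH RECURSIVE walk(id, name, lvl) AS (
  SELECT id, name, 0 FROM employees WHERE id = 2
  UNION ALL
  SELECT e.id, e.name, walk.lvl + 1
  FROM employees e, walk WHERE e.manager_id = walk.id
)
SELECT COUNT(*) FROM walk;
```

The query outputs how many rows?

Base: id=2 (Liam) at lvl 0.
Iteration 1: rows with manager_id in {2} -> Yara (id 10, lvl 1).
Iteration 2: rows with manager_id in {10} -> Carol (id 11, lvl 2).
Iteration 3: rows with manager_id in {11} -> Raj (id 14, lvl 3).
Iteration 4: no rows with manager_id in {14}; recursion stops.
Total rows emitted: 4.

4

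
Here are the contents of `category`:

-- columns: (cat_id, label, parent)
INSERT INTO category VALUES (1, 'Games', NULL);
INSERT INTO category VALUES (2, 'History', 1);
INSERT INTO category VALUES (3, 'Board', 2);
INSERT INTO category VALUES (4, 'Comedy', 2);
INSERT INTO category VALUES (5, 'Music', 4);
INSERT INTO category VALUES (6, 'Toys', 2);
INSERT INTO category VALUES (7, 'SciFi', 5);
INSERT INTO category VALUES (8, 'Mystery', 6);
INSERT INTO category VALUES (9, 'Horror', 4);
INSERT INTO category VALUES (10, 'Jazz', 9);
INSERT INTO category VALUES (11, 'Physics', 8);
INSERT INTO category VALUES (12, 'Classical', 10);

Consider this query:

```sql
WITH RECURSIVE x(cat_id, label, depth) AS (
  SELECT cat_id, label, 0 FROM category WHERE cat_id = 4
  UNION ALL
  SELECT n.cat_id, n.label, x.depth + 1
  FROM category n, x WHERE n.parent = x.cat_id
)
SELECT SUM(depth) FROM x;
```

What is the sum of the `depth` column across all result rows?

Base: cat_id=4 (Comedy) at depth 0.
Iteration 1: rows with parent in {4} -> Music (id 5, depth 1), Horror (id 9, depth 1).
Iteration 2: rows with parent in {5,9} -> SciFi (id 7, depth 2), Jazz (id 10, depth 2).
Iteration 3: rows with parent in {7,10} -> Classical (id 12, depth 3).
Iteration 4: no rows with parent in {12}; recursion stops.
SUM(depth) = 0 + 1 + 1 + 2 + 2 + 3 = 9.

9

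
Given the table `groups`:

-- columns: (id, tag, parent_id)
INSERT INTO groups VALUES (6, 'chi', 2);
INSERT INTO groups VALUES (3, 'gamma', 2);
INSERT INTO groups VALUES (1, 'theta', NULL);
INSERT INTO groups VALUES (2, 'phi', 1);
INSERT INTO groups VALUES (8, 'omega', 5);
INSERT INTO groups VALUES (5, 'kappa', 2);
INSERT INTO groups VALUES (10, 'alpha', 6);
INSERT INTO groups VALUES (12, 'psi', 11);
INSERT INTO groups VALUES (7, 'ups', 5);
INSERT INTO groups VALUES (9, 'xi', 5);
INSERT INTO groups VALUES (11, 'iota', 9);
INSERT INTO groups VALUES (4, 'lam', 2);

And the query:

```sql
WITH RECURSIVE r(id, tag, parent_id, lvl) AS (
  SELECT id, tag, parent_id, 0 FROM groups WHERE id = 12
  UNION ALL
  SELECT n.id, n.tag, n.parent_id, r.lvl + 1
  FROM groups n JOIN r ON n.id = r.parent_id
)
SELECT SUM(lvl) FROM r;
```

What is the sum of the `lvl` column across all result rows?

Base: id=12 (psi), parent_id=11, lvl 0.
Iteration 1: join on id=11 -> iota (id 11, parent_id=9, lvl 1).
Iteration 2: join on id=9 -> xi (id 9, parent_id=5, lvl 2).
Iteration 3: join on id=5 -> kappa (id 5, parent_id=2, lvl 3).
Iteration 4: join on id=2 -> phi (id 2, parent_id=1, lvl 4).
Iteration 5: join on id=1 -> theta (id 1, parent_id=NULL, lvl 5).
Iteration 6: parent_id is NULL; no match; recursion stops.
SUM(lvl) = 0 + 1 + 2 + 3 + 4 + 5 = 15.

15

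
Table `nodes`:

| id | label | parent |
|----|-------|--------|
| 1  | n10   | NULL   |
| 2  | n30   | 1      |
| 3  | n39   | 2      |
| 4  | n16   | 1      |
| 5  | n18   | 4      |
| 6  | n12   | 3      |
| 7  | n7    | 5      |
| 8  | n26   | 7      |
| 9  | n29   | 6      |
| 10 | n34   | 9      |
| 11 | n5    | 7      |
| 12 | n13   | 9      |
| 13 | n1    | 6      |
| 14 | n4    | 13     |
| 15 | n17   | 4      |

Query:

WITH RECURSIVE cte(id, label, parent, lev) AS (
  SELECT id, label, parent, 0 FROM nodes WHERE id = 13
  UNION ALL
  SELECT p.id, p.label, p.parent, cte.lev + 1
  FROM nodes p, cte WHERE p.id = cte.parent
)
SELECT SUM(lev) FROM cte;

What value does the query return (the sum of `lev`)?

Base: id=13 (n1), parent=6, lev 0.
Iteration 1: join on id=6 -> n12 (id 6, parent=3, lev 1).
Iteration 2: join on id=3 -> n39 (id 3, parent=2, lev 2).
Iteration 3: join on id=2 -> n30 (id 2, parent=1, lev 3).
Iteration 4: join on id=1 -> n10 (id 1, parent=NULL, lev 4).
Iteration 5: parent is NULL; no match; recursion stops.
SUM(lev) = 0 + 1 + 2 + 3 + 4 = 10.

10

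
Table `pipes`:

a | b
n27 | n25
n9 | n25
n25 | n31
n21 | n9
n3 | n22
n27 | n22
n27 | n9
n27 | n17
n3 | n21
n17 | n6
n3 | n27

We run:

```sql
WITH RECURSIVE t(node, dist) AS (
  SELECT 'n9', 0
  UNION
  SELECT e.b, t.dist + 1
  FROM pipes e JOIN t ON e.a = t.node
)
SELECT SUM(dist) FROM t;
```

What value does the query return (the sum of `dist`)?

3

Base: (n9, dist=0).
Iteration 1: edges from {n9} -> (n25, dist=1).
Iteration 2: edges from {n25} -> (n31, dist=2).
Iteration 3: no outgoing edges from {n31}; recursion stops.
SUM(dist) = 0 + 1 + 2 = 3.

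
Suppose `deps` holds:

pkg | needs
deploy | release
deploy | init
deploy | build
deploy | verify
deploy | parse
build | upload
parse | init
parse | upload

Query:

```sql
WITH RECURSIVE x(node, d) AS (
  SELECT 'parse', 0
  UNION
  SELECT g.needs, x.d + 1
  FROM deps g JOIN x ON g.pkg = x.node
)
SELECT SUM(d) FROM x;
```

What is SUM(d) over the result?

Base: (parse, d=0).
Iteration 1: edges from {parse} -> (init, d=1), (upload, d=1).
Iteration 2: no outgoing edges from {init,upload}; recursion stops.
SUM(d) = 0 + 1 + 1 = 2.

2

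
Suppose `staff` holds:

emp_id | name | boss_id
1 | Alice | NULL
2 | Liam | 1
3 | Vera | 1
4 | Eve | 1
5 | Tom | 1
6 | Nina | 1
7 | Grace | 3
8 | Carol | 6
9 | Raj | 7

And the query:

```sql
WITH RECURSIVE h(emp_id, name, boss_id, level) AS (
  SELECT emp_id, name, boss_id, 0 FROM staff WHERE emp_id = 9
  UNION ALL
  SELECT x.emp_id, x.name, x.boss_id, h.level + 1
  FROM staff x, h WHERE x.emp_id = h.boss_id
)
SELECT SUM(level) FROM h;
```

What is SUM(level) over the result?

6

Base: emp_id=9 (Raj), boss_id=7, level 0.
Iteration 1: join on emp_id=7 -> Grace (id 7, boss_id=3, level 1).
Iteration 2: join on emp_id=3 -> Vera (id 3, boss_id=1, level 2).
Iteration 3: join on emp_id=1 -> Alice (id 1, boss_id=NULL, level 3).
Iteration 4: boss_id is NULL; no match; recursion stops.
SUM(level) = 0 + 1 + 2 + 3 = 6.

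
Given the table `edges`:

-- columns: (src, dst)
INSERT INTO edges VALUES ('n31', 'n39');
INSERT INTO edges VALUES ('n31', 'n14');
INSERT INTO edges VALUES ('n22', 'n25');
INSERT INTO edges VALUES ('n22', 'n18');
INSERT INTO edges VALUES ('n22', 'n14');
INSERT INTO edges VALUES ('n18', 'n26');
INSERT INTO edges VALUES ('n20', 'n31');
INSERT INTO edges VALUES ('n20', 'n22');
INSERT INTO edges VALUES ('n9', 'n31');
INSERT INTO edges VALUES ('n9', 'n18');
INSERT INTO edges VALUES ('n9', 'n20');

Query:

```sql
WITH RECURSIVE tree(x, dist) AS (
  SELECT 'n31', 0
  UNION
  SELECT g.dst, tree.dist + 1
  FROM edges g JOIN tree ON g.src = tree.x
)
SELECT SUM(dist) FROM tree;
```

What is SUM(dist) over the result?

2

Base: (n31, dist=0).
Iteration 1: edges from {n31} -> (n14, dist=1), (n39, dist=1).
Iteration 2: no outgoing edges from {n14,n39}; recursion stops.
SUM(dist) = 0 + 1 + 1 = 2.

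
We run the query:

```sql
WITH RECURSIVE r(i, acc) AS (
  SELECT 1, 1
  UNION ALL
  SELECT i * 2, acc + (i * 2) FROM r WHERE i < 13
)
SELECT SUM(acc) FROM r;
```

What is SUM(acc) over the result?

57

Base: i=1, acc=1.
Iteration 1: 1 < 13 holds -> i = 1 * 2 = 2, acc = 1 + 2 = 3.
Iteration 2: 2 < 13 holds -> i = 2 * 2 = 4, acc = 3 + 4 = 7.
Iteration 3: 4 < 13 holds -> i = 4 * 2 = 8, acc = 7 + 8 = 15.
Iteration 4: 8 < 13 holds -> i = 8 * 2 = 16, acc = 15 + 16 = 31.
Iteration 5: 16 < 13 fails; recursion stops.
SUM(acc) = 1 + 3 + 7 + 15 + 31 = 57.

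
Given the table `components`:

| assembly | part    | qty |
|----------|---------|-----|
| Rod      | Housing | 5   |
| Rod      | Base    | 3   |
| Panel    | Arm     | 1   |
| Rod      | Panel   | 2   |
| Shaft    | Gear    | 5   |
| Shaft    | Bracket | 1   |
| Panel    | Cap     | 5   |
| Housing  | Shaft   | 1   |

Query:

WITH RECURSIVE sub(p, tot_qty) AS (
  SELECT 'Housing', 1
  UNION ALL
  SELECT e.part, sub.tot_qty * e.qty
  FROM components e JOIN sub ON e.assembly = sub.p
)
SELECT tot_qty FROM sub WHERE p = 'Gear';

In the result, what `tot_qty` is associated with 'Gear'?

5

Base: (Housing, tot_qty=1).
Iteration 1: components of {Housing} -> Shaft = 1*1 = 1.
Iteration 2: components of {Shaft} -> Bracket = 1*1 = 1, Gear = 1*5 = 5.
Iteration 3: no further components; recursion stops.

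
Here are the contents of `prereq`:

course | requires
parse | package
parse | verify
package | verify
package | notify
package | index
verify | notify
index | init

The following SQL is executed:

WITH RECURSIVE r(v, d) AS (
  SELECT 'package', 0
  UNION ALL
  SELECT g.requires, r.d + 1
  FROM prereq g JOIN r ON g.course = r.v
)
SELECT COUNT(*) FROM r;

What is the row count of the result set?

Base: (package, d=0).
Iteration 1: edges from {package} -> (index, d=1), (notify, d=1), (verify, d=1).
Iteration 2: edges from {index,notify,verify} -> (init, d=2), (notify, d=2).
Iteration 3: no outgoing edges from {init,notify}; recursion stops.
Total rows emitted: 6.

6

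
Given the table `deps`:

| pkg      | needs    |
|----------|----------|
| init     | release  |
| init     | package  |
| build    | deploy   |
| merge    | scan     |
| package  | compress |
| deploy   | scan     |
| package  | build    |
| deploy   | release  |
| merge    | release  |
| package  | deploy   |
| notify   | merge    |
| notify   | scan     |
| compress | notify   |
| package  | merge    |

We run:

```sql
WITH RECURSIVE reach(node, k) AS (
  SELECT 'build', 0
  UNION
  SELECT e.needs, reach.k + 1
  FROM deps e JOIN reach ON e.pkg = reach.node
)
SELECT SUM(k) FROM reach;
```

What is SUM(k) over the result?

5

Base: (build, k=0).
Iteration 1: edges from {build} -> (deploy, k=1).
Iteration 2: edges from {deploy} -> (release, k=2), (scan, k=2).
Iteration 3: no outgoing edges from {release,scan}; recursion stops.
SUM(k) = 0 + 1 + 2 + 2 = 5.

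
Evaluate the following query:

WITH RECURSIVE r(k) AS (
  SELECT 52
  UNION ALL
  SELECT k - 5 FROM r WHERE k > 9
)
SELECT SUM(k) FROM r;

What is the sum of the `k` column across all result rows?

295

Base: k=52.
Iteration 1: 52 > 9 holds -> k = 52 - 5 = 47.
Iteration 2: 47 > 9 holds -> k = 47 - 5 = 42.
Iteration 3: 42 > 9 holds -> k = 42 - 5 = 37.
Iteration 4: 37 > 9 holds -> k = 37 - 5 = 32.
Iteration 5: 32 > 9 holds -> k = 32 - 5 = 27.
Iteration 6: 27 > 9 holds -> k = 27 - 5 = 22.
Iteration 7: 22 > 9 holds -> k = 22 - 5 = 17.
Iteration 8: 17 > 9 holds -> k = 17 - 5 = 12.
Iteration 9: 12 > 9 holds -> k = 12 - 5 = 7.
Iteration 10: 7 > 9 fails; recursion stops.
SUM(k) = 52 + 47 + 42 + 37 + 32 + 27 + 22 + 17 + 12 + 7 = 295.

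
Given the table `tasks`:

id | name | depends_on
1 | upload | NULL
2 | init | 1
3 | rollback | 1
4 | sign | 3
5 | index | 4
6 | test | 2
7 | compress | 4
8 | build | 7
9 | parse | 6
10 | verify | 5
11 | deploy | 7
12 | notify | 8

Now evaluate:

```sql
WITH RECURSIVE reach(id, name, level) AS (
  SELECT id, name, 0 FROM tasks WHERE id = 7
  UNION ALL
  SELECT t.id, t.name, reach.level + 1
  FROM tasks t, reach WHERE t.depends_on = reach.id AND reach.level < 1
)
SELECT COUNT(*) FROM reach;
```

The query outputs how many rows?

Base: id=7 (compress) at level 0.
Iteration 1: rows with depends_on in {7} -> build (id 8, level 1), deploy (id 11, level 1).
Iteration 2: level < 1 fails for all current rows; recursion stops.
Total rows emitted: 3.

3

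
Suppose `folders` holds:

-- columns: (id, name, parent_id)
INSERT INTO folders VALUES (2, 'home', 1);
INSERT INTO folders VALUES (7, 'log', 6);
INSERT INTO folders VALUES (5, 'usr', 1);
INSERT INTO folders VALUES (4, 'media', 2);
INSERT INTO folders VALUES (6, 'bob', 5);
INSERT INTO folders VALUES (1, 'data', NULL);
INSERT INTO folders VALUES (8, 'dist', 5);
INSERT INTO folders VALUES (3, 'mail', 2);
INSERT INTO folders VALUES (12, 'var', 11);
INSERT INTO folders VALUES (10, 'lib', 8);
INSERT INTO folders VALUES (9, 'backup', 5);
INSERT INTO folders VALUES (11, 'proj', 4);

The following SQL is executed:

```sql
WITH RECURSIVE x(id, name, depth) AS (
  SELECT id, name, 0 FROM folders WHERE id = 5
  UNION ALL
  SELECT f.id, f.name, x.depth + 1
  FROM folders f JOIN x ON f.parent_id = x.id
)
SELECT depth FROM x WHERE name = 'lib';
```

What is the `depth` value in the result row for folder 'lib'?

2

Base: id=5 (usr) at depth 0.
Iteration 1: rows with parent_id in {5} -> bob (id 6, depth 1), dist (id 8, depth 1), backup (id 9, depth 1).
Iteration 2: rows with parent_id in {6,8,9} -> log (id 7, depth 2), lib (id 10, depth 2).
Iteration 3: no rows with parent_id in {7,10}; recursion stops.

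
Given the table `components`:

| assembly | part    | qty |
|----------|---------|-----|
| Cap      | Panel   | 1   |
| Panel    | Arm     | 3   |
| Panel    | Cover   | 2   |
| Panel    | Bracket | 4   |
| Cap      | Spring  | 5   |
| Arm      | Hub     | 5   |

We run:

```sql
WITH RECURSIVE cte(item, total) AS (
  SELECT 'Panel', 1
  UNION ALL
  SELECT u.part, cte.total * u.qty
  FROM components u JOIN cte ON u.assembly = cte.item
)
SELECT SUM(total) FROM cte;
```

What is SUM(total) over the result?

Base: (Panel, total=1).
Iteration 1: components of {Panel} -> Arm = 1*3 = 3, Bracket = 1*4 = 4, Cover = 1*2 = 2.
Iteration 2: components of {Arm,Bracket,Cover} -> Hub = 3*5 = 15.
Iteration 3: no further components; recursion stops.
SUM(total) = 1 + 3 + 2 + 4 + 15 = 25.

25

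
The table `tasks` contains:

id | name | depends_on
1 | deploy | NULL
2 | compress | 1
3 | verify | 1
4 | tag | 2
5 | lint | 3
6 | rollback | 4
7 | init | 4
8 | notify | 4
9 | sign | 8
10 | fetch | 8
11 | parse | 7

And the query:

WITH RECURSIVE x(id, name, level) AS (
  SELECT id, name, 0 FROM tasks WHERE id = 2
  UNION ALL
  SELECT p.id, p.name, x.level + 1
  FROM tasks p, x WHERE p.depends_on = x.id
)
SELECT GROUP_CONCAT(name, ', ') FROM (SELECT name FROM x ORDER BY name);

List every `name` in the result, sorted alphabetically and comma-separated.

compress, fetch, init, notify, parse, rollback, sign, tag

Base: id=2 (compress) at level 0.
Iteration 1: rows with depends_on in {2} -> tag (id 4, level 1).
Iteration 2: rows with depends_on in {4} -> rollback (id 6, level 2), init (id 7, level 2), notify (id 8, level 2).
Iteration 3: rows with depends_on in {6,7,8} -> sign (id 9, level 3), fetch (id 10, level 3), parse (id 11, level 3).
Iteration 4: no rows with depends_on in {9,10,11}; recursion stops.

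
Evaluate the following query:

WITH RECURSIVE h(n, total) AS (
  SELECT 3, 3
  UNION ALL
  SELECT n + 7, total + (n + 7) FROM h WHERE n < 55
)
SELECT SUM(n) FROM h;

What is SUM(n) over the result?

279

Base: n=3, total=3.
Iteration 1: 3 < 55 holds -> n = 3 + 7 = 10, total = 3 + 10 = 13.
Iteration 2: 10 < 55 holds -> n = 10 + 7 = 17, total = 13 + 17 = 30.
Iteration 3: 17 < 55 holds -> n = 17 + 7 = 24, total = 30 + 24 = 54.
Iteration 4: 24 < 55 holds -> n = 24 + 7 = 31, total = 54 + 31 = 85.
Iteration 5: 31 < 55 holds -> n = 31 + 7 = 38, total = 85 + 38 = 123.
Iteration 6: 38 < 55 holds -> n = 38 + 7 = 45, total = 123 + 45 = 168.
Iteration 7: 45 < 55 holds -> n = 45 + 7 = 52, total = 168 + 52 = 220.
Iteration 8: 52 < 55 holds -> n = 52 + 7 = 59, total = 220 + 59 = 279.
Iteration 9: 59 < 55 fails; recursion stops.
SUM(n) = 3 + 10 + 17 + 24 + 31 + 38 + 45 + 52 + 59 = 279.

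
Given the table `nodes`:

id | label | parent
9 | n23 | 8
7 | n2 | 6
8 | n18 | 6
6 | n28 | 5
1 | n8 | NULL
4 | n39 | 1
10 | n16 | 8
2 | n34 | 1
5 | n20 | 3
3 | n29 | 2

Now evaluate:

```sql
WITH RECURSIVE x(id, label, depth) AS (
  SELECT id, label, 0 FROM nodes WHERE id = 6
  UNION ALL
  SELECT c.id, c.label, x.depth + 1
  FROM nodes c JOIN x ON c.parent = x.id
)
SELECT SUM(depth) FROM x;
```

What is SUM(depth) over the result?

Base: id=6 (n28) at depth 0.
Iteration 1: rows with parent in {6} -> n2 (id 7, depth 1), n18 (id 8, depth 1).
Iteration 2: rows with parent in {7,8} -> n23 (id 9, depth 2), n16 (id 10, depth 2).
Iteration 3: no rows with parent in {9,10}; recursion stops.
SUM(depth) = 0 + 1 + 1 + 2 + 2 = 6.

6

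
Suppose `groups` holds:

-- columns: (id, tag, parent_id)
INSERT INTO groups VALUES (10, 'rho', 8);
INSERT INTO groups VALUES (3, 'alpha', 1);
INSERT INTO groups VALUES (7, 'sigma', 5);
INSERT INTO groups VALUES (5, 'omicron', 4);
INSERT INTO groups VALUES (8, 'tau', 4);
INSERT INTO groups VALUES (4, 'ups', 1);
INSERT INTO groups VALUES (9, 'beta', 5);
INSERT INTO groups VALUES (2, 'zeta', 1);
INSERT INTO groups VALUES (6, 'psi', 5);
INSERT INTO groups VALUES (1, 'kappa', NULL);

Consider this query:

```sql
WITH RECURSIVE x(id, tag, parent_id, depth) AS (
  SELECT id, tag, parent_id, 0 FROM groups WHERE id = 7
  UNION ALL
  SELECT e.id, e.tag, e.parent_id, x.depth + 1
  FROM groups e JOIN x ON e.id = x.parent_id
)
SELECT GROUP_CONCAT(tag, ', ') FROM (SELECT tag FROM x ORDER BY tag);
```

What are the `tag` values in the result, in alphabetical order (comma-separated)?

kappa, omicron, sigma, ups

Base: id=7 (sigma), parent_id=5, depth 0.
Iteration 1: join on id=5 -> omicron (id 5, parent_id=4, depth 1).
Iteration 2: join on id=4 -> ups (id 4, parent_id=1, depth 2).
Iteration 3: join on id=1 -> kappa (id 1, parent_id=NULL, depth 3).
Iteration 4: parent_id is NULL; no match; recursion stops.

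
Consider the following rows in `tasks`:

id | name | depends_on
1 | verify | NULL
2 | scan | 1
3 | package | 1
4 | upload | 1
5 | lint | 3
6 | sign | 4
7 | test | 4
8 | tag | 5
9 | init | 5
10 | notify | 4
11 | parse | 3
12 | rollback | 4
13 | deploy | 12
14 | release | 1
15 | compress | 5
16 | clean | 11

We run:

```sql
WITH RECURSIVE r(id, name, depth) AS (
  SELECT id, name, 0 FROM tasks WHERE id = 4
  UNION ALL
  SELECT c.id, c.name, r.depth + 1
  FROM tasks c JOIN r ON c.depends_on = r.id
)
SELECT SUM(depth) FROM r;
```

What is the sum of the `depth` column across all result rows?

6

Base: id=4 (upload) at depth 0.
Iteration 1: rows with depends_on in {4} -> sign (id 6, depth 1), test (id 7, depth 1), notify (id 10, depth 1), rollback (id 12, depth 1).
Iteration 2: rows with depends_on in {6,7,10,12} -> deploy (id 13, depth 2).
Iteration 3: no rows with depends_on in {13}; recursion stops.
SUM(depth) = 0 + 1 + 1 + 1 + 1 + 2 = 6.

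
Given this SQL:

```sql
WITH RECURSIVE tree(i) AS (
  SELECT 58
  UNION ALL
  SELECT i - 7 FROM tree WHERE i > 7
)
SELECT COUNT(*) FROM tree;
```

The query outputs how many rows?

Base: i=58.
Iteration 1: 58 > 7 holds -> i = 58 - 7 = 51.
Iteration 2: 51 > 7 holds -> i = 51 - 7 = 44.
Iteration 3: 44 > 7 holds -> i = 44 - 7 = 37.
Iteration 4: 37 > 7 holds -> i = 37 - 7 = 30.
Iteration 5: 30 > 7 holds -> i = 30 - 7 = 23.
Iteration 6: 23 > 7 holds -> i = 23 - 7 = 16.
Iteration 7: 16 > 7 holds -> i = 16 - 7 = 9.
Iteration 8: 9 > 7 holds -> i = 9 - 7 = 2.
Iteration 9: 2 > 7 fails; recursion stops.
Total rows emitted: 9.

9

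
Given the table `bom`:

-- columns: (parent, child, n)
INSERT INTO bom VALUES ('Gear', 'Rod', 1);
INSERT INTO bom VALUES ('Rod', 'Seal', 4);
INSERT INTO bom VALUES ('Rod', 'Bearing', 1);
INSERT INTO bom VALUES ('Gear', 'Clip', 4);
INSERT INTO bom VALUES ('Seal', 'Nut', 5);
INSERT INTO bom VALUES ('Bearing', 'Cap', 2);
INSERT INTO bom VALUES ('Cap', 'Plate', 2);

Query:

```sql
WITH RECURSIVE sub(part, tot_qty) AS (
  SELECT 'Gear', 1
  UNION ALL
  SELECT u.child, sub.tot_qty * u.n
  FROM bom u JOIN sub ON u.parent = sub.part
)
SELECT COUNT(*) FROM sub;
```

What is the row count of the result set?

Base: (Gear, tot_qty=1).
Iteration 1: components of {Gear} -> Clip = 1*4 = 4, Rod = 1*1 = 1.
Iteration 2: components of {Clip,Rod} -> Bearing = 1*1 = 1, Seal = 1*4 = 4.
Iteration 3: components of {Bearing,Seal} -> Cap = 1*2 = 2, Nut = 4*5 = 20.
Iteration 4: components of {Cap,Nut} -> Plate = 2*2 = 4.
Iteration 5: no further components; recursion stops.
Total rows emitted: 8.

8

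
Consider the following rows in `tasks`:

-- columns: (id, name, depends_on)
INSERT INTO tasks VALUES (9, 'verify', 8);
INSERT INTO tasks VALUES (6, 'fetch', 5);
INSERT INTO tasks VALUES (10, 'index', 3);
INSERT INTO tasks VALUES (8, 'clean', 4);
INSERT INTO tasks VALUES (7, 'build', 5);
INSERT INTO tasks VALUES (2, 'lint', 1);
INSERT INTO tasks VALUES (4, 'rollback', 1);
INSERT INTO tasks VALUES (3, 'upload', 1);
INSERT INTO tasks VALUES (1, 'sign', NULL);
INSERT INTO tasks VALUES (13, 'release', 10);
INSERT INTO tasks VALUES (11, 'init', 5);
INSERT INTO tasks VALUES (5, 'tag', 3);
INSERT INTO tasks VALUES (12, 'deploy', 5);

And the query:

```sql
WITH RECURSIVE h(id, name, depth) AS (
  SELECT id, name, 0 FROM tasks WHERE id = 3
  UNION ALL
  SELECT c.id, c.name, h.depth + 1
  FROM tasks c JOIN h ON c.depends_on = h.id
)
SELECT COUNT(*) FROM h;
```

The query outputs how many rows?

Base: id=3 (upload) at depth 0.
Iteration 1: rows with depends_on in {3} -> tag (id 5, depth 1), index (id 10, depth 1).
Iteration 2: rows with depends_on in {5,10} -> fetch (id 6, depth 2), build (id 7, depth 2), init (id 11, depth 2), deploy (id 12, depth 2), release (id 13, depth 2).
Iteration 3: no rows with depends_on in {6,7,11,12,13}; recursion stops.
Total rows emitted: 8.

8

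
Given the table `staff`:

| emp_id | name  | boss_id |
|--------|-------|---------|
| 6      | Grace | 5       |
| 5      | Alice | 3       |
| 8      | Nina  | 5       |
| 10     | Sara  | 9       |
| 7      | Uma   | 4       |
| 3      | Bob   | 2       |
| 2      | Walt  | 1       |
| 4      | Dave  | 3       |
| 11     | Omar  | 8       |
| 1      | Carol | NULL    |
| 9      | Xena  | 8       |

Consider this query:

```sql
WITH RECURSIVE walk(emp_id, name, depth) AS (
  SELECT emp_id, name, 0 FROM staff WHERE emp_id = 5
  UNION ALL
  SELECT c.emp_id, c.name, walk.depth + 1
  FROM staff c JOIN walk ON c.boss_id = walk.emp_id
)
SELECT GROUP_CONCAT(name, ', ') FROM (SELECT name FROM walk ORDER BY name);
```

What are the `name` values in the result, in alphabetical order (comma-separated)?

Base: emp_id=5 (Alice) at depth 0.
Iteration 1: rows with boss_id in {5} -> Grace (id 6, depth 1), Nina (id 8, depth 1).
Iteration 2: rows with boss_id in {6,8} -> Xena (id 9, depth 2), Omar (id 11, depth 2).
Iteration 3: rows with boss_id in {9,11} -> Sara (id 10, depth 3).
Iteration 4: no rows with boss_id in {10}; recursion stops.

Alice, Grace, Nina, Omar, Sara, Xena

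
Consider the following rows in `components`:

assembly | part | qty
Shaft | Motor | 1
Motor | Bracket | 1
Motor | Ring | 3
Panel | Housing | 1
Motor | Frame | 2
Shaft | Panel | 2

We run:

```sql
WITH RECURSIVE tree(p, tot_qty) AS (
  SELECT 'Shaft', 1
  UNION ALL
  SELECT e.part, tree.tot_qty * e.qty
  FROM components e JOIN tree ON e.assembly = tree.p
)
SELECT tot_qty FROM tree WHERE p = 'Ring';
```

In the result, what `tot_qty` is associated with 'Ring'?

3

Base: (Shaft, tot_qty=1).
Iteration 1: components of {Shaft} -> Motor = 1*1 = 1, Panel = 1*2 = 2.
Iteration 2: components of {Motor,Panel} -> Bracket = 1*1 = 1, Frame = 1*2 = 2, Housing = 2*1 = 2, Ring = 1*3 = 3.
Iteration 3: no further components; recursion stops.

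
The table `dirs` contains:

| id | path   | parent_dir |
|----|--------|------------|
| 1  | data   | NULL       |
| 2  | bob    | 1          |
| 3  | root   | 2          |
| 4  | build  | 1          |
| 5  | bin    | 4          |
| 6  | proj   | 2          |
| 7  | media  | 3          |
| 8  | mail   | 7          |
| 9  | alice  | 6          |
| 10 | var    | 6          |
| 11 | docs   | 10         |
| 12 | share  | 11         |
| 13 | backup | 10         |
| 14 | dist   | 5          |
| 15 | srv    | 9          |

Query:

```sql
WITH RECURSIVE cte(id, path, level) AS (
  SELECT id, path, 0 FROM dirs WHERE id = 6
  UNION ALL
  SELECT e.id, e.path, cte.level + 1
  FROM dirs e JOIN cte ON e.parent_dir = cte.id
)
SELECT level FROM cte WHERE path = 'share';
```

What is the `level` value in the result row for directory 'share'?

Base: id=6 (proj) at level 0.
Iteration 1: rows with parent_dir in {6} -> alice (id 9, level 1), var (id 10, level 1).
Iteration 2: rows with parent_dir in {9,10} -> docs (id 11, level 2), backup (id 13, level 2), srv (id 15, level 2).
Iteration 3: rows with parent_dir in {11,13,15} -> share (id 12, level 3).
Iteration 4: no rows with parent_dir in {12}; recursion stops.

3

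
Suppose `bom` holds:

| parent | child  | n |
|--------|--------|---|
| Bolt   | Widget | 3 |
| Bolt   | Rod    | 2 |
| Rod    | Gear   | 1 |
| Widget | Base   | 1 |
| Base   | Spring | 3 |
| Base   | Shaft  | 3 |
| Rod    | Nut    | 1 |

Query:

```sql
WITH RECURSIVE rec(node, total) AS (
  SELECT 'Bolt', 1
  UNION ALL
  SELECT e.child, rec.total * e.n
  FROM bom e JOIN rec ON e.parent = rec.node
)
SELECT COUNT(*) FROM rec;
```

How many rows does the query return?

8

Base: (Bolt, total=1).
Iteration 1: components of {Bolt} -> Rod = 1*2 = 2, Widget = 1*3 = 3.
Iteration 2: components of {Rod,Widget} -> Base = 3*1 = 3, Gear = 2*1 = 2, Nut = 2*1 = 2.
Iteration 3: components of {Base,Gear,Nut} -> Shaft = 3*3 = 9, Spring = 3*3 = 9.
Iteration 4: no further components; recursion stops.
Total rows emitted: 8.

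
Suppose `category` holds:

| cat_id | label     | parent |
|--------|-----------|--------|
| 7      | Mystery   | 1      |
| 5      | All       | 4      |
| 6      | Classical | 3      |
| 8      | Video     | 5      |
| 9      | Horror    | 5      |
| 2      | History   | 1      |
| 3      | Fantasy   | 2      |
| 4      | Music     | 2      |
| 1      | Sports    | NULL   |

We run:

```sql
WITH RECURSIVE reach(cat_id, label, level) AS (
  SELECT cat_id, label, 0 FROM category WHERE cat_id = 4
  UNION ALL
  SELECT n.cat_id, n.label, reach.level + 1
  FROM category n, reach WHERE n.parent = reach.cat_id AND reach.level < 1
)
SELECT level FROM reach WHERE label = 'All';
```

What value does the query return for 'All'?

1

Base: cat_id=4 (Music) at level 0.
Iteration 1: rows with parent in {4} -> All (id 5, level 1).
Iteration 2: level < 1 fails for all current rows; recursion stops.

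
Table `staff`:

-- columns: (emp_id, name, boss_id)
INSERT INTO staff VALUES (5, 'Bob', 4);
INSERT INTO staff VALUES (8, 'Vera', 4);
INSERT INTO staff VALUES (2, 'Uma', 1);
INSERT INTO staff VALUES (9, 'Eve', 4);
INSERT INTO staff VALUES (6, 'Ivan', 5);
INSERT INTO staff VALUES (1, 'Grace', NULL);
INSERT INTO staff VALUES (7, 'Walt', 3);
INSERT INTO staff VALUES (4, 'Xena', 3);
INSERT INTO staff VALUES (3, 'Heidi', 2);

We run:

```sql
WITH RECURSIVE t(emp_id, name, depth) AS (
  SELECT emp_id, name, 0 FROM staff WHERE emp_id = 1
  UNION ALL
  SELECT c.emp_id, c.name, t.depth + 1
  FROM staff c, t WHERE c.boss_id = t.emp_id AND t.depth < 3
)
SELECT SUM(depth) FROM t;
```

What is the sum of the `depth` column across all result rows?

Base: emp_id=1 (Grace) at depth 0.
Iteration 1: rows with boss_id in {1} -> Uma (id 2, depth 1).
Iteration 2: rows with boss_id in {2} -> Heidi (id 3, depth 2).
Iteration 3: rows with boss_id in {3} -> Xena (id 4, depth 3), Walt (id 7, depth 3).
Iteration 4: depth < 3 fails for all current rows; recursion stops.
SUM(depth) = 0 + 1 + 2 + 3 + 3 = 9.

9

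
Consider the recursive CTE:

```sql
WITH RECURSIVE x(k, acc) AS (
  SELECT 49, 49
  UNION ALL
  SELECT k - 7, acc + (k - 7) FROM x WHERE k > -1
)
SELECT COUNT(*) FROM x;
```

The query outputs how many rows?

Base: k=49, acc=49.
Iteration 1: 49 > -1 holds -> k = 49 - 7 = 42, acc = 49 + 42 = 91.
Iteration 2: 42 > -1 holds -> k = 42 - 7 = 35, acc = 91 + 35 = 126.
Iteration 3: 35 > -1 holds -> k = 35 - 7 = 28, acc = 126 + 28 = 154.
Iteration 4: 28 > -1 holds -> k = 28 - 7 = 21, acc = 154 + 21 = 175.
Iteration 5: 21 > -1 holds -> k = 21 - 7 = 14, acc = 175 + 14 = 189.
Iteration 6: 14 > -1 holds -> k = 14 - 7 = 7, acc = 189 + 7 = 196.
Iteration 7: 7 > -1 holds -> k = 7 - 7 = 0, acc = 196 + 0 = 196.
Iteration 8: 0 > -1 holds -> k = 0 - 7 = -7, acc = 196 + -7 = 189.
Iteration 9: -7 > -1 fails; recursion stops.
Total rows emitted: 9.

9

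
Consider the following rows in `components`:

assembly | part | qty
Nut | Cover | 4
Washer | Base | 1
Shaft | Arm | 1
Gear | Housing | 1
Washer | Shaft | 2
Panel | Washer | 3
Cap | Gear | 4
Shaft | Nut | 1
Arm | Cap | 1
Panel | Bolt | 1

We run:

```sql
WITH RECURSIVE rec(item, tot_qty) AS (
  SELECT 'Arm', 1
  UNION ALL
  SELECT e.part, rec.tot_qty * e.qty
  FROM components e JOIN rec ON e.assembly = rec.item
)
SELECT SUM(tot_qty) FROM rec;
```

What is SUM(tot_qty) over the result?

Base: (Arm, tot_qty=1).
Iteration 1: components of {Arm} -> Cap = 1*1 = 1.
Iteration 2: components of {Cap} -> Gear = 1*4 = 4.
Iteration 3: components of {Gear} -> Housing = 4*1 = 4.
Iteration 4: no further components; recursion stops.
SUM(tot_qty) = 1 + 1 + 4 + 4 = 10.

10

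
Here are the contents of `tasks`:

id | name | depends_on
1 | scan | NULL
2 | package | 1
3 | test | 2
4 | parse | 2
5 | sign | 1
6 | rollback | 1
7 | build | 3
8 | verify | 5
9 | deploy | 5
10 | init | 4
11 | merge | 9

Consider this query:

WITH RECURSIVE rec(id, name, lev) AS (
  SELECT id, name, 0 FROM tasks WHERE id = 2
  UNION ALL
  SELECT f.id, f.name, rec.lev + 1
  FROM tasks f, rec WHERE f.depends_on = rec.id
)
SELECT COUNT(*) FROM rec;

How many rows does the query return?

Base: id=2 (package) at lev 0.
Iteration 1: rows with depends_on in {2} -> test (id 3, lev 1), parse (id 4, lev 1).
Iteration 2: rows with depends_on in {3,4} -> build (id 7, lev 2), init (id 10, lev 2).
Iteration 3: no rows with depends_on in {7,10}; recursion stops.
Total rows emitted: 5.

5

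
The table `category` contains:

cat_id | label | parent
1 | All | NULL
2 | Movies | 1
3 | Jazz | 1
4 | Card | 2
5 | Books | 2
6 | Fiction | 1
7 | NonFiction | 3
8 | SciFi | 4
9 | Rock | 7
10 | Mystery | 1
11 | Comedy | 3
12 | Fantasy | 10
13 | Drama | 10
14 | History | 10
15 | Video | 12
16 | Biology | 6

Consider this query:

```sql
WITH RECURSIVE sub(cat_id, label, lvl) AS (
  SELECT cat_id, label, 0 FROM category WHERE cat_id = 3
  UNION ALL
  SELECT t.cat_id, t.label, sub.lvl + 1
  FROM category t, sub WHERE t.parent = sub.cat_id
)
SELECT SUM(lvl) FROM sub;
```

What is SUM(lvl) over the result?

Base: cat_id=3 (Jazz) at lvl 0.
Iteration 1: rows with parent in {3} -> NonFiction (id 7, lvl 1), Comedy (id 11, lvl 1).
Iteration 2: rows with parent in {7,11} -> Rock (id 9, lvl 2).
Iteration 3: no rows with parent in {9}; recursion stops.
SUM(lvl) = 0 + 1 + 1 + 2 = 4.

4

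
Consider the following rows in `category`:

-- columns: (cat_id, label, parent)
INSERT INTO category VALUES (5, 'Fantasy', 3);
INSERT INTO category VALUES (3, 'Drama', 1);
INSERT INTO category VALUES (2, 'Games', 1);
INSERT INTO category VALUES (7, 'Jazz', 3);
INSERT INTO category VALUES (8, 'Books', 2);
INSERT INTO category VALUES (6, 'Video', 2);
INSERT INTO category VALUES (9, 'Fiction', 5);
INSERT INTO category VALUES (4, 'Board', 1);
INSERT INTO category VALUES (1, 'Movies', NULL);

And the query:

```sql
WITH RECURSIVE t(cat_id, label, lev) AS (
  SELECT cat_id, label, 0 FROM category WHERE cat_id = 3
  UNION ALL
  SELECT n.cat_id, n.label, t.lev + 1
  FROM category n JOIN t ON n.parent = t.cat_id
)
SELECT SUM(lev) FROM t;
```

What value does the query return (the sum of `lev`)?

4

Base: cat_id=3 (Drama) at lev 0.
Iteration 1: rows with parent in {3} -> Fantasy (id 5, lev 1), Jazz (id 7, lev 1).
Iteration 2: rows with parent in {5,7} -> Fiction (id 9, lev 2).
Iteration 3: no rows with parent in {9}; recursion stops.
SUM(lev) = 0 + 1 + 1 + 2 = 4.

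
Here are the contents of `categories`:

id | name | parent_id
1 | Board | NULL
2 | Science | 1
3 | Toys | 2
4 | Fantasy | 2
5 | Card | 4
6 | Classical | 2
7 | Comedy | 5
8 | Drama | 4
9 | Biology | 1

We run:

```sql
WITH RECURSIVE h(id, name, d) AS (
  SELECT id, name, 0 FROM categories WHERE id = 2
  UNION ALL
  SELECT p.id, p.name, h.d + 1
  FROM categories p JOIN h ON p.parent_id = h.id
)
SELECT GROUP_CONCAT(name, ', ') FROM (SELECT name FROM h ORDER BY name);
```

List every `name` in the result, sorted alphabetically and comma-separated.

Card, Classical, Comedy, Drama, Fantasy, Science, Toys

Base: id=2 (Science) at d 0.
Iteration 1: rows with parent_id in {2} -> Toys (id 3, d 1), Fantasy (id 4, d 1), Classical (id 6, d 1).
Iteration 2: rows with parent_id in {3,4,6} -> Card (id 5, d 2), Drama (id 8, d 2).
Iteration 3: rows with parent_id in {5,8} -> Comedy (id 7, d 3).
Iteration 4: no rows with parent_id in {7}; recursion stops.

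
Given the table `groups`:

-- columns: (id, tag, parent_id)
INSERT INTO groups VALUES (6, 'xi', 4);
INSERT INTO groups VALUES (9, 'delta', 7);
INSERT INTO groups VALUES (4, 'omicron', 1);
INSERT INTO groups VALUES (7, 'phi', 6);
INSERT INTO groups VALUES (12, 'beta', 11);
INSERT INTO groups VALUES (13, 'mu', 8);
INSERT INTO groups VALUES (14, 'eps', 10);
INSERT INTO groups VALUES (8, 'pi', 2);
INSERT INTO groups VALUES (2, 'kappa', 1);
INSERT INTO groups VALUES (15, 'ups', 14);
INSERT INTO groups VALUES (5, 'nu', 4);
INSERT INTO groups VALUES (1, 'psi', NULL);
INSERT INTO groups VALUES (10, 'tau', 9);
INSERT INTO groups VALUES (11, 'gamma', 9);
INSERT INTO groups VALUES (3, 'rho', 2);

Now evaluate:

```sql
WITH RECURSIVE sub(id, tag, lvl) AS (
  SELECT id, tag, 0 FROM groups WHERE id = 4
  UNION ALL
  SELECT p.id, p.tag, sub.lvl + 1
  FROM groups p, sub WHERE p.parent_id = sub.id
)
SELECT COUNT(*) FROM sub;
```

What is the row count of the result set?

10

Base: id=4 (omicron) at lvl 0.
Iteration 1: rows with parent_id in {4} -> nu (id 5, lvl 1), xi (id 6, lvl 1).
Iteration 2: rows with parent_id in {5,6} -> phi (id 7, lvl 2).
Iteration 3: rows with parent_id in {7} -> delta (id 9, lvl 3).
Iteration 4: rows with parent_id in {9} -> tau (id 10, lvl 4), gamma (id 11, lvl 4).
Iteration 5: rows with parent_id in {10,11} -> beta (id 12, lvl 5), eps (id 14, lvl 5).
Iteration 6: rows with parent_id in {12,14} -> ups (id 15, lvl 6).
Iteration 7: no rows with parent_id in {15}; recursion stops.
Total rows emitted: 10.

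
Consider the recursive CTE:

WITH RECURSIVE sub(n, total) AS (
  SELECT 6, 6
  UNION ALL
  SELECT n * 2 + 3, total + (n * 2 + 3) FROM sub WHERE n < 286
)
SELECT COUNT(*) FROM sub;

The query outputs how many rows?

7

Base: n=6, total=6.
Iteration 1: 6 < 286 holds -> n = 6 * 2 + 3 = 15, total = 6 + 15 = 21.
Iteration 2: 15 < 286 holds -> n = 15 * 2 + 3 = 33, total = 21 + 33 = 54.
Iteration 3: 33 < 286 holds -> n = 33 * 2 + 3 = 69, total = 54 + 69 = 123.
Iteration 4: 69 < 286 holds -> n = 69 * 2 + 3 = 141, total = 123 + 141 = 264.
Iteration 5: 141 < 286 holds -> n = 141 * 2 + 3 = 285, total = 264 + 285 = 549.
Iteration 6: 285 < 286 holds -> n = 285 * 2 + 3 = 573, total = 549 + 573 = 1122.
Iteration 7: 573 < 286 fails; recursion stops.
Total rows emitted: 7.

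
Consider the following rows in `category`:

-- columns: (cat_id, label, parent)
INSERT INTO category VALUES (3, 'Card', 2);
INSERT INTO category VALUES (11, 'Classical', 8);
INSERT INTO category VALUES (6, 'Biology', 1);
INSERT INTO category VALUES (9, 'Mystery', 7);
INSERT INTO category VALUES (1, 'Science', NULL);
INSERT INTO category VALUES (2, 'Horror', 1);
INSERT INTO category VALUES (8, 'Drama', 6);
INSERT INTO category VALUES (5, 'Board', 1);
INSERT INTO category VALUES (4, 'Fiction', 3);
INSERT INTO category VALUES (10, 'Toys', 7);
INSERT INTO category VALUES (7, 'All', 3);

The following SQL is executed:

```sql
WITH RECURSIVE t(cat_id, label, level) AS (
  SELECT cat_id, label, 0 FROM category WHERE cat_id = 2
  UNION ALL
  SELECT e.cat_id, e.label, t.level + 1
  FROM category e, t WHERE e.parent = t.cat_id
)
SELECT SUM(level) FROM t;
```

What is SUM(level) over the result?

Base: cat_id=2 (Horror) at level 0.
Iteration 1: rows with parent in {2} -> Card (id 3, level 1).
Iteration 2: rows with parent in {3} -> Fiction (id 4, level 2), All (id 7, level 2).
Iteration 3: rows with parent in {4,7} -> Mystery (id 9, level 3), Toys (id 10, level 3).
Iteration 4: no rows with parent in {9,10}; recursion stops.
SUM(level) = 0 + 1 + 2 + 2 + 3 + 3 = 11.

11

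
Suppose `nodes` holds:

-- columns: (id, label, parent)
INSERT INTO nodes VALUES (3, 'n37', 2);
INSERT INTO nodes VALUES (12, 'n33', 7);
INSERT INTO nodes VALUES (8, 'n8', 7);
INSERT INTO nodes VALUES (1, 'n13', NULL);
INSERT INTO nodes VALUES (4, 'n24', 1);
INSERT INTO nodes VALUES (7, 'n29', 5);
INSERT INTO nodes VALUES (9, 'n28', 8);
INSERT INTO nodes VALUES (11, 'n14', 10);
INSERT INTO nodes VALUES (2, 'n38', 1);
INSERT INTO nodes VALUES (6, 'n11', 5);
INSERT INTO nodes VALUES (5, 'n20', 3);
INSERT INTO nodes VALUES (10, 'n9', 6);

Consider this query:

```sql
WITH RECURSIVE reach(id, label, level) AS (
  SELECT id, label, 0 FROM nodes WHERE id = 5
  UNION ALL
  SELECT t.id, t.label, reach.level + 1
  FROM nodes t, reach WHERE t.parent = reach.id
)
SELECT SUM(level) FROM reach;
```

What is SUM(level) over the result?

14

Base: id=5 (n20) at level 0.
Iteration 1: rows with parent in {5} -> n11 (id 6, level 1), n29 (id 7, level 1).
Iteration 2: rows with parent in {6,7} -> n8 (id 8, level 2), n9 (id 10, level 2), n33 (id 12, level 2).
Iteration 3: rows with parent in {8,10,12} -> n28 (id 9, level 3), n14 (id 11, level 3).
Iteration 4: no rows with parent in {9,11}; recursion stops.
SUM(level) = 0 + 1 + 1 + 2 + 2 + 2 + 3 + 3 = 14.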